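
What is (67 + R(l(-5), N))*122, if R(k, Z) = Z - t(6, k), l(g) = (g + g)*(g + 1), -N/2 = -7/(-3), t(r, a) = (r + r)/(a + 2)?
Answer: 158966/21 ≈ 7569.8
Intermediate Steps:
t(r, a) = 2*r/(2 + a) (t(r, a) = (2*r)/(2 + a) = 2*r/(2 + a))
N = -14/3 (N = -(-14)/(-3) = -(-14)*(-1)/3 = -2*7/3 = -14/3 ≈ -4.6667)
l(g) = 2*g*(1 + g) (l(g) = (2*g)*(1 + g) = 2*g*(1 + g))
R(k, Z) = Z - 12/(2 + k) (R(k, Z) = Z - 2*6/(2 + k) = Z - 12/(2 + k))
(67 + R(l(-5), N))*122 = (67 + (-12 - 14*(2 + 2*(-5)*(1 - 5))/3)/(2 + 2*(-5)*(1 - 5)))*122 = (67 + (-12 - 14*(2 + 2*(-5)*(-4))/3)/(2 + 2*(-5)*(-4)))*122 = (67 + (-12 - 14*(2 + 40)/3)/(2 + 40))*122 = (67 + (-12 - 14/3*42)/42)*122 = (67 + (-12 - 196)/42)*122 = (67 + (1/42)*(-208))*122 = (67 - 104/21)*122 = (1303/21)*122 = 158966/21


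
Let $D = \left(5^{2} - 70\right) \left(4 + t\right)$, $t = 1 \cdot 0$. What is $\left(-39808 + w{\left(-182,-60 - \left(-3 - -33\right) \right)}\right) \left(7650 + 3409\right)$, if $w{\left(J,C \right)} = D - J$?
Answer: $-440214554$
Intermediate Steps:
$t = 0$
$D = -180$ ($D = \left(5^{2} - 70\right) \left(4 + 0\right) = \left(25 - 70\right) 4 = \left(-45\right) 4 = -180$)
$w{\left(J,C \right)} = -180 - J$
$\left(-39808 + w{\left(-182,-60 - \left(-3 - -33\right) \right)}\right) \left(7650 + 3409\right) = \left(-39808 - -2\right) \left(7650 + 3409\right) = \left(-39808 + \left(-180 + 182\right)\right) 11059 = \left(-39808 + 2\right) 11059 = \left(-39806\right) 11059 = -440214554$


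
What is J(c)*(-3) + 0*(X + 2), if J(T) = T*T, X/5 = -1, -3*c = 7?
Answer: -49/3 ≈ -16.333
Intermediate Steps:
c = -7/3 (c = -⅓*7 = -7/3 ≈ -2.3333)
X = -5 (X = 5*(-1) = -5)
J(T) = T²
J(c)*(-3) + 0*(X + 2) = (-7/3)²*(-3) + 0*(-5 + 2) = (49/9)*(-3) + 0*(-3) = -49/3 + 0 = -49/3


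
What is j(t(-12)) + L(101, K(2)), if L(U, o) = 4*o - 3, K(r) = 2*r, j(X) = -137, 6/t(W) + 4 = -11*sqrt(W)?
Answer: -124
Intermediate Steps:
t(W) = 6/(-4 - 11*sqrt(W))
L(U, o) = -3 + 4*o
j(t(-12)) + L(101, K(2)) = -137 + (-3 + 4*(2*2)) = -137 + (-3 + 4*4) = -137 + (-3 + 16) = -137 + 13 = -124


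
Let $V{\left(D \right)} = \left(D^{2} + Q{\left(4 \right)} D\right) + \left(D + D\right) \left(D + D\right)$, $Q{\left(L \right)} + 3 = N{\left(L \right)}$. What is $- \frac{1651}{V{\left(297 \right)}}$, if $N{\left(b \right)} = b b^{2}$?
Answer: $- \frac{1651}{459162} \approx -0.0035957$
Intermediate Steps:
$N{\left(b \right)} = b^{3}$
$Q{\left(L \right)} = -3 + L^{3}$
$V{\left(D \right)} = 5 D^{2} + 61 D$ ($V{\left(D \right)} = \left(D^{2} + \left(-3 + 4^{3}\right) D\right) + \left(D + D\right) \left(D + D\right) = \left(D^{2} + \left(-3 + 64\right) D\right) + 2 D 2 D = \left(D^{2} + 61 D\right) + 4 D^{2} = 5 D^{2} + 61 D$)
$- \frac{1651}{V{\left(297 \right)}} = - \frac{1651}{297 \left(61 + 5 \cdot 297\right)} = - \frac{1651}{297 \left(61 + 1485\right)} = - \frac{1651}{297 \cdot 1546} = - \frac{1651}{459162}$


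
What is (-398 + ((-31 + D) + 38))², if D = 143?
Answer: 61504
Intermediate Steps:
(-398 + ((-31 + D) + 38))² = (-398 + ((-31 + 143) + 38))² = (-398 + (112 + 38))² = (-398 + 150)² = (-248)² = 61504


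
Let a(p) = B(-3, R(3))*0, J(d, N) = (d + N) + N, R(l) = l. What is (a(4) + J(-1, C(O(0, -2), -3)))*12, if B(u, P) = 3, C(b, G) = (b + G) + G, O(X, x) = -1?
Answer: -180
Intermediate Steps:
C(b, G) = b + 2*G (C(b, G) = (G + b) + G = b + 2*G)
J(d, N) = d + 2*N (J(d, N) = (N + d) + N = d + 2*N)
a(p) = 0 (a(p) = 3*0 = 0)
(a(4) + J(-1, C(O(0, -2), -3)))*12 = (0 + (-1 + 2*(-1 + 2*(-3))))*12 = (0 + (-1 + 2*(-1 - 6)))*12 = (0 + (-1 + 2*(-7)))*12 = (0 + (-1 - 14))*12 = (0 - 15)*12 = -15*12 = -180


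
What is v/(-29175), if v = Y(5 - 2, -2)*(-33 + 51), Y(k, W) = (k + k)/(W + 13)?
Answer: -36/106975 ≈ -0.00033653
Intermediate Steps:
Y(k, W) = 2*k/(13 + W) (Y(k, W) = (2*k)/(13 + W) = 2*k/(13 + W))
v = 108/11 (v = (2*(5 - 2)/(13 - 2))*(-33 + 51) = (2*3/11)*18 = (2*3*(1/11))*18 = (6/11)*18 = 108/11 ≈ 9.8182)
v/(-29175) = (108/11)/(-29175) = (108/11)*(-1/29175) = -36/106975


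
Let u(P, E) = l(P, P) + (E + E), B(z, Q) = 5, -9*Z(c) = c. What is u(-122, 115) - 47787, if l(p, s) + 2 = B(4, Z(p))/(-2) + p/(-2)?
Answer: -95001/2 ≈ -47501.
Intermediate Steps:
Z(c) = -c/9
l(p, s) = -9/2 - p/2 (l(p, s) = -2 + (5/(-2) + p/(-2)) = -2 + (5*(-½) + p*(-½)) = -2 + (-5/2 - p/2) = -9/2 - p/2)
u(P, E) = -9/2 + 2*E - P/2 (u(P, E) = (-9/2 - P/2) + (E + E) = (-9/2 - P/2) + 2*E = -9/2 + 2*E - P/2)
u(-122, 115) - 47787 = (-9/2 + 2*115 - ½*(-122)) - 47787 = (-9/2 + 230 + 61) - 47787 = 573/2 - 47787 = -95001/2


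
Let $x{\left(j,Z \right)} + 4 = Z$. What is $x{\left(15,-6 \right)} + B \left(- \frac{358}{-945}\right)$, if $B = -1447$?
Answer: $- \frac{527476}{945} \approx -558.18$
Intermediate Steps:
$x{\left(j,Z \right)} = -4 + Z$
$x{\left(15,-6 \right)} + B \left(- \frac{358}{-945}\right) = \left(-4 - 6\right) - 1447 \left(- \frac{358}{-945}\right) = -10 - 1447 \left(\left(-358\right) \left(- \frac{1}{945}\right)\right) = -10 - \frac{518026}{945} = - \frac{527476}{945}$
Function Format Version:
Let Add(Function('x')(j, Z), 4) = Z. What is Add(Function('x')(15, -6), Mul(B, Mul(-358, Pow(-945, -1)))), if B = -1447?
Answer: Rational(-527476, 945) ≈ -558.18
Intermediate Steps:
Function('x')(j, Z) = Add(-4, Z)
Add(Function('x')(15, -6), Mul(B, Mul(-358, Pow(-945, -1)))) = Add(Add(-4, -6), Mul(-1447, Mul(-358, Pow(-945, -1)))) = Add(-10, Mul(-1447, Mul(-358, Rational(-1, 945)))) = Add(-10, Mul(-1447, Rational(358, 945))) = Add(-10, Rational(-518026, 945)) = Rational(-527476, 945)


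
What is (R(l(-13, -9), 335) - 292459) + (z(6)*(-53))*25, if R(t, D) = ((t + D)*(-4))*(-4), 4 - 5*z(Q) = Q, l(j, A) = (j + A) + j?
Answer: -287129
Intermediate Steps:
l(j, A) = A + 2*j (l(j, A) = (A + j) + j = A + 2*j)
z(Q) = ⅘ - Q/5
R(t, D) = 16*D + 16*t (R(t, D) = ((D + t)*(-4))*(-4) = (-4*D - 4*t)*(-4) = 16*D + 16*t)
(R(l(-13, -9), 335) - 292459) + (z(6)*(-53))*25 = ((16*335 + 16*(-9 + 2*(-13))) - 292459) + ((⅘ - ⅕*6)*(-53))*25 = ((5360 + 16*(-9 - 26)) - 292459) + ((⅘ - 6/5)*(-53))*25 = ((5360 + 16*(-35)) - 292459) - ⅖*(-53)*25 = ((5360 - 560) - 292459) + (106/5)*25 = (4800 - 292459) + 530 = -287659 + 530 = -287129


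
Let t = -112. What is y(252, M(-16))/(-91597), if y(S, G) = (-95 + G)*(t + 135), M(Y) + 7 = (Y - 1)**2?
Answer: -391/8327 ≈ -0.046956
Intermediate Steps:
M(Y) = -7 + (-1 + Y)**2 (M(Y) = -7 + (Y - 1)**2 = -7 + (-1 + Y)**2)
y(S, G) = -2185 + 23*G (y(S, G) = (-95 + G)*(-112 + 135) = (-95 + G)*23 = -2185 + 23*G)
y(252, M(-16))/(-91597) = (-2185 + 23*(-7 + (-1 - 16)**2))/(-91597) = (-2185 + 23*(-7 + (-17)**2))*(-1/91597) = (-2185 + 23*(-7 + 289))*(-1/91597) = (-2185 + 23*282)*(-1/91597) = (-2185 + 6486)*(-1/91597) = 4301*(-1/91597) = -391/8327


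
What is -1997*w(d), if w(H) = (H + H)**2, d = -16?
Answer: -2044928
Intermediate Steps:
w(H) = 4*H**2 (w(H) = (2*H)**2 = 4*H**2)
-1997*w(d) = -7988*(-16)**2 = -7988*256 = -1997*1024 = -2044928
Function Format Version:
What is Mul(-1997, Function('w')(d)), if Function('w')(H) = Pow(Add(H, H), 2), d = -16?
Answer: -2044928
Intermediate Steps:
Function('w')(H) = Mul(4, Pow(H, 2)) (Function('w')(H) = Pow(Mul(2, H), 2) = Mul(4, Pow(H, 2)))
Mul(-1997, Function('w')(d)) = Mul(-1997, Mul(4, Pow(-16, 2))) = Mul(-1997, Mul(4, 256)) = Mul(-1997, 1024) = -2044928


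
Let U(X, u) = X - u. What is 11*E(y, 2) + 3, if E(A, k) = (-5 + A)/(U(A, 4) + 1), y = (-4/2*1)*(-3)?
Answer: 20/3 ≈ 6.6667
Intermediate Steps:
y = 6 (y = (-4*½*1)*(-3) = -2*1*(-3) = -2*(-3) = 6)
E(A, k) = (-5 + A)/(-3 + A) (E(A, k) = (-5 + A)/((A - 1*4) + 1) = (-5 + A)/((A - 4) + 1) = (-5 + A)/((-4 + A) + 1) = (-5 + A)/(-3 + A))
11*E(y, 2) + 3 = 11*((-5 + 6)/(-3 + 6)) + 3 = 11*(1/3) + 3 = 11*((⅓)*1) + 3 = 11*(⅓) + 3 = 11/3 + 3 = 20/3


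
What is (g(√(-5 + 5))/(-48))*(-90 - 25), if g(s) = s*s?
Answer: 0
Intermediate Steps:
g(s) = s²
(g(√(-5 + 5))/(-48))*(-90 - 25) = ((√(-5 + 5))²/(-48))*(-90 - 25) = ((√0)²*(-1/48))*(-115) = (0²*(-1/48))*(-115) = (0*(-1/48))*(-115) = 0*(-115) = 0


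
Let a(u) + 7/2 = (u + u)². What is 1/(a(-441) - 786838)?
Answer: -2/17835 ≈ -0.00011214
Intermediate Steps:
a(u) = -7/2 + 4*u² (a(u) = -7/2 + (u + u)² = -7/2 + (2*u)² = -7/2 + 4*u²)
1/(a(-441) - 786838) = 1/((-7/2 + 4*(-441)²) - 786838) = 1/((-7/2 + 4*194481) - 786838) = 1/((-7/2 + 777924) - 786838) = 1/(1555841/2 - 786838) = 1/(-17835/2) = -2/17835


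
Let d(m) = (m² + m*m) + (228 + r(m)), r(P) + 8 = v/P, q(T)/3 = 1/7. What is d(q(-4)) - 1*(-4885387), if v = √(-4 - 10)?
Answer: 239394761/49 + 7*I*√14/3 ≈ 4.8856e+6 + 8.7305*I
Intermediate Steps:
v = I*√14 (v = √(-14) = I*√14 ≈ 3.7417*I)
q(T) = 3/7
r(P) = -8 + I*√14/P (r(P) = -8 + (I*√14)/P = -8 + I*√14/P)
d(m) = 220 + 2*m² + I*√14/m (d(m) = (m² + m*m) + (228 + (-8 + I*√14/m)) = (m² + m²) + (220 + I*√14/m) = 2*m² + (220 + I*√14/m) = 220 + 2*m² + I*√14/m)
d(q(-4)) - 1*(-4885387) = (220 + 2*(3/7)² + I*√14/(3/7)) - 1*(-4885387) = (220 + 2*(9/49) + I*√14*(7/3)) + 4885387 = (220 + 18/49 + 7*I*√14/3) + 4885387 = (10798/49 + 7*I*√14/3) + 4885387 = 239394761/49 + 7*I*√14/3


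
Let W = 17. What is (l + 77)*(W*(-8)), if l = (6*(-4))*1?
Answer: -7208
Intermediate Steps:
l = -24 (l = -24*1 = -24)
(l + 77)*(W*(-8)) = (-24 + 77)*(17*(-8)) = 53*(-136) = -7208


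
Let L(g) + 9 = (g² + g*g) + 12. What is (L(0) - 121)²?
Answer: 13924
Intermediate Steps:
L(g) = 3 + 2*g² (L(g) = -9 + ((g² + g*g) + 12) = -9 + ((g² + g²) + 12) = -9 + (2*g² + 12) = -9 + (12 + 2*g²) = 3 + 2*g²)
(L(0) - 121)² = ((3 + 2*0²) - 121)² = ((3 + 2*0) - 121)² = ((3 + 0) - 121)² = (3 - 121)² = (-118)² = 13924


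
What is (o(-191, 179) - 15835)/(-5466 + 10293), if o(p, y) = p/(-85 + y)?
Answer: -496227/151246 ≈ -3.2809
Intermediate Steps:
(o(-191, 179) - 15835)/(-5466 + 10293) = (-191/(-85 + 179) - 15835)/(-5466 + 10293) = (-191/94 - 15835)/4827 = (-191*1/94 - 15835)*(1/4827) = (-191/94 - 15835)*(1/4827) = -1488681/94*1/4827 = -496227/151246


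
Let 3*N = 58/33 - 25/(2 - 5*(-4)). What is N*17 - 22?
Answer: -3659/198 ≈ -18.480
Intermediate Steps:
N = 41/198 (N = (58/33 - 25/(2 - 5*(-4)))/3 = (58*(1/33) - 25/(2 + 20))/3 = (58/33 - 25/22)/3 = (⅓)*(41/66) = 41/198 ≈ 0.20707)
N*17 - 22 = (41/198)*17 - 22 = 697/198 - 22 = -3659/198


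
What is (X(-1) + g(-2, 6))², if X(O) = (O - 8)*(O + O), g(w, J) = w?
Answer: 256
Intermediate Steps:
X(O) = 2*O*(-8 + O) (X(O) = (-8 + O)*(2*O) = 2*O*(-8 + O))
(X(-1) + g(-2, 6))² = (2*(-1)*(-8 - 1) - 2)² = (2*(-1)*(-9) - 2)² = (18 - 2)² = 16² = 256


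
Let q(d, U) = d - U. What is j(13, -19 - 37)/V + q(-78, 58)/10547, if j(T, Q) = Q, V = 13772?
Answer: -615906/36313321 ≈ -0.016961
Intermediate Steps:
j(13, -19 - 37)/V + q(-78, 58)/10547 = (-19 - 37)/13772 + (-78 - 1*58)/10547 = -56*1/13772 + (-78 - 58)*(1/10547) = -14/3443 - 136*1/10547 = -14/3443 - 136/10547 = -615906/36313321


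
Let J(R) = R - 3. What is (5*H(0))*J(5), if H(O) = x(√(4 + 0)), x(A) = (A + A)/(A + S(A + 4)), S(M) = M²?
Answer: 20/19 ≈ 1.0526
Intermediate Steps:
J(R) = -3 + R
x(A) = 2*A/(A + (4 + A)²) (x(A) = (A + A)/(A + (A + 4)²) = (2*A)/(A + (4 + A)²) = 2*A/(A + (4 + A)²))
H(O) = 2/19 (H(O) = 2*√(4 + 0)/(√(4 + 0) + (4 + √(4 + 0))²) = 2*√4/(√4 + (4 + √4)²) = 2*2/(2 + (4 + 2)²) = 2*2/(2 + 6²) = 2*2/(2 + 36) = 2*2/38 = 2*2*(1/38) = 2/19)
(5*H(0))*J(5) = (5*(2/19))*(-3 + 5) = (10/19)*2 = 20/19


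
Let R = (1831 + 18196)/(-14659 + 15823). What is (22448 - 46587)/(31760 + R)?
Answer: -28097796/36988667 ≈ -0.75963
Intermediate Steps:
R = 20027/1164 ≈ 17.205
(22448 - 46587)/(31760 + R) = (22448 - 46587)/(31760 + 20027/1164) = -24139/36988667/1164 = -24139*1164/36988667 = -28097796/36988667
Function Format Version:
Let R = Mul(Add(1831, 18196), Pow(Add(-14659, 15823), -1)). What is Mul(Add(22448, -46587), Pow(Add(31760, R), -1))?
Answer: Rational(-28097796, 36988667) ≈ -0.75963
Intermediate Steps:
R = Rational(20027, 1164) (R = Mul(20027, Pow(1164, -1)) = Mul(20027, Rational(1, 1164)) = Rational(20027, 1164) ≈ 17.205)
Mul(Add(22448, -46587), Pow(Add(31760, R), -1)) = Mul(Add(22448, -46587), Pow(Add(31760, Rational(20027, 1164)), -1)) = Mul(-24139, Pow(Rational(36988667, 1164), -1)) = Mul(-24139, Rational(1164, 36988667)) = Rational(-28097796, 36988667)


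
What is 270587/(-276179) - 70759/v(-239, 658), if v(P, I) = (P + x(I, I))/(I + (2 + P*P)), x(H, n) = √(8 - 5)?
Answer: 269870410251919133/15774792122 + 4088525779*√3/57118 ≈ 1.7232e+7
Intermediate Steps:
x(H, n) = √3
v(P, I) = (P + √3)/(2 + I + P²) (v(P, I) = (P + √3)/(I + (2 + P*P)) = (P + √3)/(I + (2 + P²)) = (P + √3)/(2 + I + P²))
270587/(-276179) - 70759/v(-239, 658) = 270587/(-276179) - 70759*(2 + 658 + (-239)²)/(-239 + √3) = 270587*(-1/276179) - 70759*(2 + 658 + 57121)/(-239 + √3) = -270587/276179 - 70759*57781/(-239 + √3) = -270587/276179 - 70759/(-239/57781 + √3/57781)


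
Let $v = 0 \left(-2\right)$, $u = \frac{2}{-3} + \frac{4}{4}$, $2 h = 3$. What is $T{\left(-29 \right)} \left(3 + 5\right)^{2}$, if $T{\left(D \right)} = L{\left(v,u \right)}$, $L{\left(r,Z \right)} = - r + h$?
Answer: $96$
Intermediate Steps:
$h = \frac{3}{2}$ ($h = \frac{1}{2} \cdot 3 = \frac{3}{2} \approx 1.5$)
$u = \frac{1}{3}$ ($u = 2 \left(- \frac{1}{3}\right) + 4 \cdot \frac{1}{4} = - \frac{2}{3} + 1 = \frac{1}{3} \approx 0.33333$)
$v = 0$
$L{\left(r,Z \right)} = \frac{3}{2} - r$ ($L{\left(r,Z \right)} = - r + \frac{3}{2} = \frac{3}{2} - r$)
$T{\left(D \right)} = \frac{3}{2}$ ($T{\left(D \right)} = \frac{3}{2} - 0 = \frac{3}{2} + 0 = \frac{3}{2}$)
$T{\left(-29 \right)} \left(3 + 5\right)^{2} = \frac{3 \left(3 + 5\right)^{2}}{2} = \frac{3 \cdot 8^{2}}{2} = \frac{3}{2} \cdot 64 = 96$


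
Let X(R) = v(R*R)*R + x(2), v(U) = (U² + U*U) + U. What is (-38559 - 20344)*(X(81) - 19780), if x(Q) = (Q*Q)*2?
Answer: -410794261983313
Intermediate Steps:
x(Q) = 2*Q² (x(Q) = Q²*2 = 2*Q²)
v(U) = U + 2*U² (v(U) = (U² + U²) + U = 2*U² + U = U + 2*U²)
X(R) = 8 + R³*(1 + 2*R²) (X(R) = ((R*R)*(1 + 2*(R*R)))*R + 2*2² = (R²*(1 + 2*R²))*R + 2*4 = R³*(1 + 2*R²) + 8 = 8 + R³*(1 + 2*R²))
(-38559 - 20344)*(X(81) - 19780) = (-38559 - 20344)*((8 + 81³ + 2*81⁵) - 19780) = -58903*((8 + 531441 + 2*3486784401) - 19780) = -58903*((8 + 531441 + 6973568802) - 19780) = -58903*(6974100251 - 19780) = -58903*6974080471 = -410794261983313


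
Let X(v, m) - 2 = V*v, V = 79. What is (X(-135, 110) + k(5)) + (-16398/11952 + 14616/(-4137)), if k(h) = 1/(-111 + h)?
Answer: -73958773099/6932824 ≈ -10668.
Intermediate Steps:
X(v, m) = 2 + 79*v
(X(-135, 110) + k(5)) + (-16398/11952 + 14616/(-4137)) = ((2 + 79*(-135)) + 1/(-111 + 5)) + (-16398/11952 + 14616/(-4137)) = ((2 - 10665) + 1/(-106)) + (-16398*1/11952 + 14616*(-1/4137)) = (-10663 - 1/106) + (-911/664 - 696/197) = -1130279/106 - 641611/130808 = -73958773099/6932824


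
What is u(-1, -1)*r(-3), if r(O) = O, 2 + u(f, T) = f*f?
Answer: 3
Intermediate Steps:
u(f, T) = -2 + f² (u(f, T) = -2 + f*f = -2 + f²)
u(-1, -1)*r(-3) = (-2 + (-1)²)*(-3) = (-2 + 1)*(-3) = -1*(-3) = 3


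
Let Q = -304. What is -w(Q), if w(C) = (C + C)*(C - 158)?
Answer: -280896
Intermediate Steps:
w(C) = 2*C*(-158 + C) (w(C) = (2*C)*(-158 + C) = 2*C*(-158 + C))
-w(Q) = -2*(-304)*(-158 - 304) = -2*(-304)*(-462) = -1*280896 = -280896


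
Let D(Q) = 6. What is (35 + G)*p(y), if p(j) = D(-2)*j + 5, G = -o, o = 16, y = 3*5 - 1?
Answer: 1691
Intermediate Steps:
y = 14 (y = 15 - 1 = 14)
G = -16 (G = -1*16 = -16)
p(j) = 5 + 6*j (p(j) = 6*j + 5 = 5 + 6*j)
(35 + G)*p(y) = (35 - 16)*(5 + 6*14) = 19*(5 + 84) = 19*89 = 1691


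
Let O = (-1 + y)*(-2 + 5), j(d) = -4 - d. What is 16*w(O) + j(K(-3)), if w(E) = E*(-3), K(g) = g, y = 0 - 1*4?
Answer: 719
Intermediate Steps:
y = -4 (y = 0 - 4 = -4)
O = -15 (O = (-1 - 4)*(-2 + 5) = -5*3 = -15)
w(E) = -3*E
16*w(O) + j(K(-3)) = 16*(-3*(-15)) + (-4 - 1*(-3)) = 16*45 + (-4 + 3) = 720 - 1 = 719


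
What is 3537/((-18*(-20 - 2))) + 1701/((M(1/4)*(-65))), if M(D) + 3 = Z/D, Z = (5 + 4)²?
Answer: 2708367/306020 ≈ 8.8503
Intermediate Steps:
Z = 81 (Z = 9² = 81)
M(D) = -3 + 81/D
3537/((-18*(-20 - 2))) + 1701/((M(1/4)*(-65))) = 3537/((-18*(-20 - 2))) + 1701/(((-3 + 81/(1/4))*(-65))) = 3537/((-18*(-22))) + 1701/(((-3 + 81/(¼))*(-65))) = 3537/396 + 1701/(((-3 + 81*4)*(-65))) = 3537*(1/396) + 1701/(((-3 + 324)*(-65))) = 393/44 + 1701/((321*(-65))) = 393/44 + 1701/(-20865) = 393/44 + 1701*(-1/20865) = 393/44 - 567/6955 = 2708367/306020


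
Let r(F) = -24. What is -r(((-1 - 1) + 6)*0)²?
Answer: -576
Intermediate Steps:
-r(((-1 - 1) + 6)*0)² = -1*(-24)² = -1*576 = -576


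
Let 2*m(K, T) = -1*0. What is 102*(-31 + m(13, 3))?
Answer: -3162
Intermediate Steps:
m(K, T) = 0 (m(K, T) = (-1*0)/2 = (1/2)*0 = 0)
102*(-31 + m(13, 3)) = 102*(-31 + 0) = 102*(-31) = -3162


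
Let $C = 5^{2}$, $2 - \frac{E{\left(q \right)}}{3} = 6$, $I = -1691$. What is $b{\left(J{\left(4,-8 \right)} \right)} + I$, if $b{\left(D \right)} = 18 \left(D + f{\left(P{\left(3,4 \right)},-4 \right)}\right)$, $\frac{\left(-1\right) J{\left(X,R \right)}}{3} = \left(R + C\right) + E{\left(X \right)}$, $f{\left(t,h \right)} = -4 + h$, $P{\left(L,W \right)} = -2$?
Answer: $-2105$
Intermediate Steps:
$E{\left(q \right)} = -12$ ($E{\left(q \right)} = 6 - 18 = -12$)
$C = 25$
$J{\left(X,R \right)} = -39 - 3 R$ ($J{\left(X,R \right)} = - 3 \left(\left(R + 25\right) - 12\right) = - 3 \left(\left(25 + R\right) - 12\right) = - 3 \left(13 + R\right) = -39 - 3 R$)
$b{\left(D \right)} = -144 + 18 D$ ($b{\left(D \right)} = 18 \left(D - 8\right) = 18 \left(-8 + D\right) = -144 + 18 D$)
$b{\left(J{\left(4,-8 \right)} \right)} + I = \left(-144 + 18 \left(-39 - -24\right)\right) - 1691 = \left(-144 + 18 \left(-39 + 24\right)\right) - 1691 = \left(-144 + 18 \left(-15\right)\right) - 1691 = \left(-144 - 270\right) - 1691 = -414 - 1691 = -2105$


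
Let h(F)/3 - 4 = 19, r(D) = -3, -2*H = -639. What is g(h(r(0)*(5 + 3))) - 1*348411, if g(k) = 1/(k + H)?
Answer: -270715345/777 ≈ -3.4841e+5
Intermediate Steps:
H = 639/2 (H = -½*(-639) = 639/2 ≈ 319.50)
h(F) = 69 (h(F) = 12 + 3*19 = 12 + 57 = 69)
g(k) = 1/(639/2 + k) (g(k) = 1/(k + 639/2) = 1/(639/2 + k))
g(h(r(0)*(5 + 3))) - 1*348411 = 2/(639 + 2*69) - 1*348411 = 2/(639 + 138) - 348411 = 2/777 - 348411 = -270715345/777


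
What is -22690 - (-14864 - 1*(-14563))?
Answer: -22389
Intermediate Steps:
-22690 - (-14864 - 1*(-14563)) = -22690 - (-14864 + 14563) = -22690 - 1*(-301) = -22690 + 301 = -22389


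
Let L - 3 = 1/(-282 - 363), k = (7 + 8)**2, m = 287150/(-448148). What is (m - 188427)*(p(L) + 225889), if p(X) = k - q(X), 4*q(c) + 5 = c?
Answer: -24631122109682031103/578110920 ≈ -4.2606e+10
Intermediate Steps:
q(c) = -5/4 + c/4
m = -143575/224074 (m = 287150*(-1/448148) = -143575/224074 ≈ -0.64075)
k = 225 (k = 15**2 = 225)
L = 1934/645 (L = 3 + 1/(-282 - 363) = 3 + 1/(-645) = 3 - 1/645 = 1934/645 ≈ 2.9985)
p(X) = 905/4 - X/4 (p(X) = 225 - (-5/4 + X/4) = 225 + (5/4 - X/4) = 905/4 - X/4)
(m - 188427)*(p(L) + 225889) = (-143575/224074 - 188427)*((905/4 - 1/4*1934/645) + 225889) = -42221735173*((905/4 - 967/1290) + 225889)/224074 = -42221735173*(581791/2580 + 225889)/224074 = -42221735173/224074*583375411/2580 = -24631122109682031103/578110920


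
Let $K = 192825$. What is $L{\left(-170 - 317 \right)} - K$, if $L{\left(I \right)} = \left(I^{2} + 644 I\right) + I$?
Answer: $-269771$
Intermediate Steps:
$L{\left(I \right)} = I^{2} + 645 I$
$L{\left(-170 - 317 \right)} - K = \left(-170 - 317\right) \left(645 - 487\right) - 192825 = - 487 \left(645 - 487\right) - 192825 = \left(-487\right) 158 - 192825 = -76946 - 192825 = -269771$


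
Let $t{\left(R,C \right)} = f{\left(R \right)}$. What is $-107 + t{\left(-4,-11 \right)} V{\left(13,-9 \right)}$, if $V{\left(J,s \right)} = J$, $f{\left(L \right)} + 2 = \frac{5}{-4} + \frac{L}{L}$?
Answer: $- \frac{545}{4} \approx -136.25$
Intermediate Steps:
$f{\left(L \right)} = - \frac{9}{4}$ ($f{\left(L \right)} = -2 + \left(\frac{5}{-4} + \frac{L}{L}\right) = -2 + \left(5 \left(- \frac{1}{4}\right) + 1\right) = -2 + \left(- \frac{5}{4} + 1\right) = -2 - \frac{1}{4} = - \frac{9}{4}$)
$t{\left(R,C \right)} = - \frac{9}{4}$
$-107 + t{\left(-4,-11 \right)} V{\left(13,-9 \right)} = -107 - \frac{117}{4} = - \frac{545}{4}$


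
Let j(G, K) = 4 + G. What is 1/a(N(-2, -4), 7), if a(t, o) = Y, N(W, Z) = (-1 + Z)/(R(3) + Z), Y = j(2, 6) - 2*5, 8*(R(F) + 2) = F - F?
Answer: -1/4 ≈ -0.25000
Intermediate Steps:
R(F) = -2 (R(F) = -2 + (F - F)/8 = -2 + (1/8)*0 = -2 + 0 = -2)
Y = -4 (Y = (4 + 2) - 2*5 = 6 - 10 = -4)
N(W, Z) = (-1 + Z)/(-2 + Z)
a(t, o) = -4
1/a(N(-2, -4), 7) = 1/(-4) = -1/4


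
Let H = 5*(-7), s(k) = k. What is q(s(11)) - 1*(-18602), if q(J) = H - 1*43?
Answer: 18524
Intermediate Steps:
H = -35
q(J) = -78 (q(J) = -35 - 1*43 = -35 - 43 = -78)
q(s(11)) - 1*(-18602) = -78 - 1*(-18602) = -78 + 18602 = 18524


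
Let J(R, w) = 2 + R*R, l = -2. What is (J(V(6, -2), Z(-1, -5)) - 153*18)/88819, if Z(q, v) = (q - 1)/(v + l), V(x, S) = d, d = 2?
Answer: -2748/88819 ≈ -0.030939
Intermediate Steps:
V(x, S) = 2
Z(q, v) = (-1 + q)/(-2 + v) (Z(q, v) = (q - 1)/(v - 2) = (-1 + q)/(-2 + v))
J(R, w) = 2 + R²
(J(V(6, -2), Z(-1, -5)) - 153*18)/88819 = ((2 + 2²) - 153*18)/88819 = ((2 + 4) - 2754)*(1/88819) = (6 - 2754)*(1/88819) = -2748*1/88819 = -2748/88819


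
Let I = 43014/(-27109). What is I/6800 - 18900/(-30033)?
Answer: 193486491141/307573292200 ≈ 0.62907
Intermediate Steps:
I = -43014/27109 (I = 43014*(-1/27109) = -43014/27109 ≈ -1.5867)
I/6800 - 18900/(-30033) = -43014/27109/6800 - 18900/(-30033) = -43014/27109*1/6800 - 18900*(-1/30033) = -21507/92170600 + 2100/3337 = 193486491141/307573292200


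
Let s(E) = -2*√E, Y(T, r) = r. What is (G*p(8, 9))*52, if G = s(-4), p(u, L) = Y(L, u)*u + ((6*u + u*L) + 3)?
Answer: -38896*I ≈ -38896.0*I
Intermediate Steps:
p(u, L) = 3 + u² + 6*u + L*u (p(u, L) = u*u + ((6*u + u*L) + 3) = u² + ((6*u + L*u) + 3) = u² + (3 + 6*u + L*u) = 3 + u² + 6*u + L*u)
G = -4*I ≈ -4.0*I
(G*p(8, 9))*52 = ((-4*I)*(3 + 8² + 6*8 + 9*8))*52 = ((-4*I)*(3 + 64 + 48 + 72))*52 = (-4*I*187)*52 = -748*I*52 = -38896*I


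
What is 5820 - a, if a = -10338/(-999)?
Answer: 1934614/333 ≈ 5809.6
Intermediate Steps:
a = 3446/333 (a = -10338*(-1/999) = 3446/333 ≈ 10.348)
5820 - a = 5820 - 1*3446/333 = 5820 - 3446/333 = 1934614/333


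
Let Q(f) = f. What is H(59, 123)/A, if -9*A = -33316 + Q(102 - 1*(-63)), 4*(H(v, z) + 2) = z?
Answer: 1035/132604 ≈ 0.0078052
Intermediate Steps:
H(v, z) = -2 + z/4
A = 33151/9 (A = -(-33316 + (102 - 1*(-63)))/9 = -(-33316 + (102 + 63))/9 = -(-33316 + 165)/9 = -⅑*(-33151) = 33151/9 ≈ 3683.4)
H(59, 123)/A = (-2 + (¼)*123)/(33151/9) = (-2 + 123/4)*(9/33151) = (115/4)*(9/33151) = 1035/132604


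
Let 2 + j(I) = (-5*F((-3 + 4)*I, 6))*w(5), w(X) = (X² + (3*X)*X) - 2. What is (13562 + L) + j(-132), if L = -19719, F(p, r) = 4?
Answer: -8119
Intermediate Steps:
w(X) = -2 + 4*X² (w(X) = (X² + 3*X²) - 2 = 4*X² - 2 = -2 + 4*X²)
j(I) = -1962 (j(I) = -2 + (-5*4)*(-2 + 4*5²) = -2 - 20*(-2 + 4*25) = -2 - 20*(-2 + 100) = -2 - 20*98 = -2 - 1960 = -1962)
(13562 + L) + j(-132) = (13562 - 19719) - 1962 = -6157 - 1962 = -8119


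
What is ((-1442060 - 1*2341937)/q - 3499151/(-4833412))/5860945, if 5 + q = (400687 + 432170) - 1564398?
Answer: 2084940642521/2072349983035684964 ≈ 1.0061e-6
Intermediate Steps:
q = -731546 (q = -5 + ((400687 + 432170) - 1564398) = -5 + (832857 - 1564398) = -5 - 731541 = -731546)
((-1442060 - 1*2341937)/q - 3499151/(-4833412))/5860945 = ((-1442060 - 1*2341937)/(-731546) - 3499151/(-4833412))/5860945 = ((-1442060 - 2341937)*(-1/731546) - 3499151*(-1/4833412))*(1/5860945) = (-3783997*(-1/731546) + 3499151/4833412)*(1/5860945) = (3783997/731546 + 3499151/4833412)*(1/5860945) = (10424703212605/1767931607476)*(1/5860945) = 2084940642521/2072349983035684964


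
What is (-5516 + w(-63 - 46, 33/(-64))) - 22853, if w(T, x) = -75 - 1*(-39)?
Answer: -28405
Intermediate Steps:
w(T, x) = -36 (w(T, x) = -75 + 39 = -36)
(-5516 + w(-63 - 46, 33/(-64))) - 22853 = (-5516 - 36) - 22853 = -5552 - 22853 = -28405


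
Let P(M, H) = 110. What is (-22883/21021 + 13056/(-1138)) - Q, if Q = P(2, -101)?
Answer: -29917345/244101 ≈ -122.56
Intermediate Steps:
Q = 110
(-22883/21021 + 13056/(-1138)) - Q = (-22883/21021 + 13056/(-1138)) - 1*110 = (-22883*1/21021 + 13056*(-1/1138)) - 110 = (-467/429 - 6528/569) - 110 = -3066235/244101 - 110 = -29917345/244101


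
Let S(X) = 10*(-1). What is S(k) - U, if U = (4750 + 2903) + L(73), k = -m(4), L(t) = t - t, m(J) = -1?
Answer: -7663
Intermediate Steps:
L(t) = 0
k = 1 (k = -1*(-1) = 1)
S(X) = -10
U = 7653 (U = (4750 + 2903) + 0 = 7653 + 0 = 7653)
S(k) - U = -10 - 1*7653 = -10 - 7653 = -7663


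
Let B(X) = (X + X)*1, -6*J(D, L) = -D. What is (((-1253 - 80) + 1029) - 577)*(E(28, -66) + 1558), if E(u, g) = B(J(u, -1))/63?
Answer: -37063670/27 ≈ -1.3727e+6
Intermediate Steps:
J(D, L) = D/6 (J(D, L) = -(-1)*D/6 = D/6)
B(X) = 2*X (B(X) = (2*X)*1 = 2*X)
E(u, g) = u/189 (E(u, g) = (2*(u/6))/63 = (u/3)*(1/63) = u/189)
(((-1253 - 80) + 1029) - 577)*(E(28, -66) + 1558) = (((-1253 - 80) + 1029) - 577)*((1/189)*28 + 1558) = ((-1333 + 1029) - 577)*(4/27 + 1558) = (-304 - 577)*(42070/27) = -881*42070/27 = -37063670/27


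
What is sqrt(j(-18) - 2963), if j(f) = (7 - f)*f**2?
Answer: sqrt(5137) ≈ 71.673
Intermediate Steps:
j(f) = f**2*(7 - f)
sqrt(j(-18) - 2963) = sqrt((-18)**2*(7 - 1*(-18)) - 2963) = sqrt(324*(7 + 18) - 2963) = sqrt(324*25 - 2963) = sqrt(8100 - 2963) = sqrt(5137)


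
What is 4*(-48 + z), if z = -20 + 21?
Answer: -188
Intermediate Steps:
z = 1
4*(-48 + z) = 4*(-48 + 1) = 4*(-47) = -188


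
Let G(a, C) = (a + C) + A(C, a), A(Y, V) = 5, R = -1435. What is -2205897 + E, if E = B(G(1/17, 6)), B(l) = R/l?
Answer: -414733031/188 ≈ -2.2060e+6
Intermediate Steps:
G(a, C) = 5 + C + a (G(a, C) = (a + C) + 5 = (C + a) + 5 = 5 + C + a)
B(l) = -1435/l
E = -24395/188 (E = -1435/(5 + 6 + 1/17) = -1435/188/17 = -1435*17/188 = -24395/188 ≈ -129.76)
-2205897 + E = -2205897 - 24395/188 = -414733031/188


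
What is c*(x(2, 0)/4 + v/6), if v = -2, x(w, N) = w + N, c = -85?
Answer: -85/6 ≈ -14.167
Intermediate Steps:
x(w, N) = N + w
c*(x(2, 0)/4 + v/6) = -85*((0 + 2)/4 - 2/6) = -85*(2*(1/4) - 2*1/6) = -85*(1/2 - 1/3) = -85*1/6 = -85/6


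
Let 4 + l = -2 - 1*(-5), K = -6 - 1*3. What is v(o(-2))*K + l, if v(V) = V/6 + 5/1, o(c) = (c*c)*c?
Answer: -34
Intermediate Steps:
o(c) = c³ (o(c) = c²*c = c³)
K = -9 (K = -6 - 3 = -9)
v(V) = 5 + V/6 (v(V) = V*(⅙) + 5*1 = V/6 + 5 = 5 + V/6)
l = -1 (l = -4 + (-2 - 1*(-5)) = -4 + (-2 + 5) = -4 + 3 = -1)
v(o(-2))*K + l = (5 + (⅙)*(-2)³)*(-9) - 1 = (5 + (⅙)*(-8))*(-9) - 1 = (5 - 4/3)*(-9) - 1 = (11/3)*(-9) - 1 = -33 - 1 = -34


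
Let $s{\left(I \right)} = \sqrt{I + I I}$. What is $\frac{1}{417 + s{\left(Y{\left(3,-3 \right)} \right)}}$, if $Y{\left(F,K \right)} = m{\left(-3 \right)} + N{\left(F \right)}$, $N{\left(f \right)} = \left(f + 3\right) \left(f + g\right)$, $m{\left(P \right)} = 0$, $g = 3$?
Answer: $\frac{139}{57519} - \frac{2 \sqrt{37}}{57519} \approx 0.0022051$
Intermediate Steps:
$N{\left(f \right)} = \left(3 + f\right)^{2}$ ($N{\left(f \right)} = \left(f + 3\right) \left(f + 3\right) = \left(3 + f\right) \left(3 + f\right) = \left(3 + f\right)^{2}$)
$Y{\left(F,K \right)} = 9 + F^{2} + 6 F$ ($Y{\left(F,K \right)} = 0 + \left(9 + F^{2} + 6 F\right) = 9 + F^{2} + 6 F$)
$s{\left(I \right)} = \sqrt{I + I^{2}}$
$\frac{1}{417 + s{\left(Y{\left(3,-3 \right)} \right)}} = \frac{1}{417 + \sqrt{\left(9 + 3^{2} + 6 \cdot 3\right) \left(1 + \left(9 + 3^{2} + 6 \cdot 3\right)\right)}} = \frac{1}{417 + \sqrt{\left(9 + 9 + 18\right) \left(1 + \left(9 + 9 + 18\right)\right)}} = \frac{1}{417 + \sqrt{36 \left(1 + 36\right)}} = \frac{1}{417 + \sqrt{36 \cdot 37}} = \frac{1}{417 + \sqrt{1332}} = \frac{1}{417 + 6 \sqrt{37}}$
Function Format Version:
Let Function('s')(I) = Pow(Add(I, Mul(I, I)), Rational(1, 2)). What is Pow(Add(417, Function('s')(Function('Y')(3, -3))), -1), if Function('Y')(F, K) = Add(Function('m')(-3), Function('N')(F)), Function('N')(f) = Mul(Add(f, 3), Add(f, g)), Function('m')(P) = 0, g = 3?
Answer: Add(Rational(139, 57519), Mul(Rational(-2, 57519), Pow(37, Rational(1, 2)))) ≈ 0.0022051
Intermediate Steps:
Function('N')(f) = Pow(Add(3, f), 2) (Function('N')(f) = Mul(Add(f, 3), Add(f, 3)) = Mul(Add(3, f), Add(3, f)) = Pow(Add(3, f), 2))
Function('Y')(F, K) = Add(9, Pow(F, 2), Mul(6, F)) (Function('Y')(F, K) = Add(0, Add(9, Pow(F, 2), Mul(6, F))) = Add(9, Pow(F, 2), Mul(6, F)))
Function('s')(I) = Pow(Add(I, Pow(I, 2)), Rational(1, 2))
Pow(Add(417, Function('s')(Function('Y')(3, -3))), -1) = Pow(Add(417, Pow(Mul(Add(9, Pow(3, 2), Mul(6, 3)), Add(1, Add(9, Pow(3, 2), Mul(6, 3)))), Rational(1, 2))), -1) = Pow(Add(417, Pow(Mul(Add(9, 9, 18), Add(1, Add(9, 9, 18))), Rational(1, 2))), -1) = Pow(Add(417, Pow(Mul(36, Add(1, 36)), Rational(1, 2))), -1) = Pow(Add(417, Pow(Mul(36, 37), Rational(1, 2))), -1) = Pow(Add(417, Pow(1332, Rational(1, 2))), -1) = Pow(Add(417, Mul(6, Pow(37, Rational(1, 2)))), -1)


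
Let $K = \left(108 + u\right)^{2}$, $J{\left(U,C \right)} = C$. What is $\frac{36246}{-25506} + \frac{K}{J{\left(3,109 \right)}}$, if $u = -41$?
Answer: $\frac{169030}{4251} \approx 39.762$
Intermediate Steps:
$K = 4489$ ($K = \left(108 - 41\right)^{2} = 67^{2} = 4489$)
$\frac{36246}{-25506} + \frac{K}{J{\left(3,109 \right)}} = \frac{36246}{-25506} + \frac{4489}{109} = 36246 \left(- \frac{1}{25506}\right) + 4489 \cdot \frac{1}{109} = - \frac{6041}{4251} + \frac{4489}{109} = \frac{169030}{4251}$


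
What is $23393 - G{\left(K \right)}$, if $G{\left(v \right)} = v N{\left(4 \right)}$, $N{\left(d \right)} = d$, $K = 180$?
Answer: $22673$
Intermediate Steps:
$G{\left(v \right)} = 4 v$ ($G{\left(v \right)} = v 4 = 4 v$)
$23393 - G{\left(K \right)} = 23393 - 4 \cdot 180 = 23393 - 720 = 22673$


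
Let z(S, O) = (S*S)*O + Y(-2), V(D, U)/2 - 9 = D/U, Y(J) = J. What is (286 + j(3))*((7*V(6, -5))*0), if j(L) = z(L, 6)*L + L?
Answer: 0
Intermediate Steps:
V(D, U) = 18 + 2*D/U (V(D, U) = 18 + 2*(D/U) = 18 + 2*D/U)
z(S, O) = -2 + O*S² (z(S, O) = (S*S)*O - 2 = S²*O - 2 = O*S² - 2 = -2 + O*S²)
j(L) = L + L*(-2 + 6*L²) (j(L) = (-2 + 6*L²)*L + L = L*(-2 + 6*L²) + L = L + L*(-2 + 6*L²))
(286 + j(3))*((7*V(6, -5))*0) = (286 + (-1*3 + 6*3³))*((7*(18 + 2*6/(-5)))*0) = (286 + (-3 + 6*27))*((7*(18 + 2*6*(-⅕)))*0) = (286 + (-3 + 162))*((7*(18 - 12/5))*0) = (286 + 159)*((7*(78/5))*0) = 445*((546/5)*0) = 445*0 = 0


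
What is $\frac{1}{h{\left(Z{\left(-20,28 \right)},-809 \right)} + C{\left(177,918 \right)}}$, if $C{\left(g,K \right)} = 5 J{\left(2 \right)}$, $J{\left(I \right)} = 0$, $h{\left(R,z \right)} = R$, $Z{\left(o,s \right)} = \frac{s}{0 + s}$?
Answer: $1$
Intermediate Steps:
$Z{\left(o,s \right)} = 1$ ($Z{\left(o,s \right)} = \frac{s}{s} = 1$)
$C{\left(g,K \right)} = 0$ ($C{\left(g,K \right)} = 5 \cdot 0 = 0$)
$\frac{1}{h{\left(Z{\left(-20,28 \right)},-809 \right)} + C{\left(177,918 \right)}} = \frac{1}{1 + 0} = 1^{-1} = 1$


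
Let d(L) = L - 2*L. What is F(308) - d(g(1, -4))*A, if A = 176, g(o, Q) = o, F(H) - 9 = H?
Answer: 493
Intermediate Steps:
F(H) = 9 + H
d(L) = -L
F(308) - d(g(1, -4))*A = (9 + 308) - (-1*1)*176 = 317 - (-1)*176 = 317 - 1*(-176) = 317 + 176 = 493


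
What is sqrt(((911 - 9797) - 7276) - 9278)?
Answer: 4*I*sqrt(1590) ≈ 159.5*I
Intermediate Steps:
sqrt(((911 - 9797) - 7276) - 9278) = sqrt((-8886 - 7276) - 9278) = sqrt(-16162 - 9278) = sqrt(-25440) = 4*I*sqrt(1590)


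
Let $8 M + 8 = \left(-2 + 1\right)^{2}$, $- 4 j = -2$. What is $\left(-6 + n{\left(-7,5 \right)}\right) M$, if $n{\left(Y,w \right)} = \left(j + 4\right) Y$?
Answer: $\frac{525}{16} \approx 32.813$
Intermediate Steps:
$j = \frac{1}{2}$ ($j = \left(- \frac{1}{4}\right) \left(-2\right) = \frac{1}{2} \approx 0.5$)
$M = - \frac{7}{8}$ ($M = -1 + \frac{\left(-2 + 1\right)^{2}}{8} = -1 + \frac{\left(-1\right)^{2}}{8} = -1 + \frac{1}{8} \cdot 1 = -1 + \frac{1}{8} = - \frac{7}{8} \approx -0.875$)
$n{\left(Y,w \right)} = \frac{9 Y}{2}$ ($n{\left(Y,w \right)} = \left(\frac{1}{2} + 4\right) Y = \frac{9 Y}{2}$)
$\left(-6 + n{\left(-7,5 \right)}\right) M = \left(-6 + \frac{9}{2} \left(-7\right)\right) \left(- \frac{7}{8}\right) = \left(-6 - \frac{63}{2}\right) \left(- \frac{7}{8}\right) = \left(- \frac{75}{2}\right) \left(- \frac{7}{8}\right) = \frac{525}{16}$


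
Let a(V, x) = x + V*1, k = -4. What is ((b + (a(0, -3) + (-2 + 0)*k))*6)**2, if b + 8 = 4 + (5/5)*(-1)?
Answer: 0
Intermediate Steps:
a(V, x) = V + x (a(V, x) = x + V = V + x)
b = -5 (b = -8 + (4 + (5/5)*(-1)) = -8 + (4 + (5*(1/5))*(-1)) = -8 + (4 + 1*(-1)) = -8 + (4 - 1) = -8 + 3 = -5)
((b + (a(0, -3) + (-2 + 0)*k))*6)**2 = ((-5 + ((0 - 3) + (-2 + 0)*(-4)))*6)**2 = ((-5 + (-3 - 2*(-4)))*6)**2 = ((-5 + (-3 + 8))*6)**2 = ((-5 + 5)*6)**2 = (0*6)**2 = 0**2 = 0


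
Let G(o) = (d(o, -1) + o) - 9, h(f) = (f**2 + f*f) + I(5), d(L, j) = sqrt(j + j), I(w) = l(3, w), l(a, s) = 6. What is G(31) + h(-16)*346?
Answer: 179250 + I*sqrt(2) ≈ 1.7925e+5 + 1.4142*I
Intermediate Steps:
I(w) = 6
d(L, j) = sqrt(2)*sqrt(j) (d(L, j) = sqrt(2*j) = sqrt(2)*sqrt(j))
h(f) = 6 + 2*f**2 (h(f) = (f**2 + f*f) + 6 = (f**2 + f**2) + 6 = 2*f**2 + 6 = 6 + 2*f**2)
G(o) = -9 + o + I*sqrt(2) (G(o) = (sqrt(2)*sqrt(-1) + o) - 9 = (sqrt(2)*I + o) - 9 = (I*sqrt(2) + o) - 9 = (o + I*sqrt(2)) - 9 = -9 + o + I*sqrt(2))
G(31) + h(-16)*346 = (-9 + 31 + I*sqrt(2)) + (6 + 2*(-16)**2)*346 = (22 + I*sqrt(2)) + (6 + 2*256)*346 = (22 + I*sqrt(2)) + (6 + 512)*346 = (22 + I*sqrt(2)) + 518*346 = (22 + I*sqrt(2)) + 179228 = 179250 + I*sqrt(2)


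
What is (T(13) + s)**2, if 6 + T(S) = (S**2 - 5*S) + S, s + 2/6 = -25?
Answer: 66049/9 ≈ 7338.8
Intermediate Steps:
s = -76/3 (s = -1/3 - 25 = -76/3 ≈ -25.333)
T(S) = -6 + S**2 - 4*S (T(S) = -6 + ((S**2 - 5*S) + S) = -6 + (S**2 - 4*S) = -6 + S**2 - 4*S)
(T(13) + s)**2 = ((-6 + 13**2 - 4*13) - 76/3)**2 = ((-6 + 169 - 52) - 76/3)**2 = (111 - 76/3)**2 = (257/3)**2 = 66049/9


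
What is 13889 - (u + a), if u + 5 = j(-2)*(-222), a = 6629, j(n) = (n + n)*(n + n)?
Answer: 10817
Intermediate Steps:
j(n) = 4*n**2 (j(n) = (2*n)*(2*n) = 4*n**2)
u = -3557 (u = -5 + (4*(-2)**2)*(-222) = -5 + (4*4)*(-222) = -5 + 16*(-222) = -5 - 3552 = -3557)
13889 - (u + a) = 13889 - (-3557 + 6629) = 13889 - 1*3072 = 13889 - 3072 = 10817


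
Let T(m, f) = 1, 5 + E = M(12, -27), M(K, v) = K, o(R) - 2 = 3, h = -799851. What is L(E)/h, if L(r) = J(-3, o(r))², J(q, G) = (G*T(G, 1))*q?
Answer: -75/266617 ≈ -0.00028130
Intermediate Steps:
o(R) = 5 (o(R) = 2 + 3 = 5)
E = 7 (E = -5 + 12 = 7)
J(q, G) = G*q (J(q, G) = (G*1)*q = G*q)
L(r) = 225 (L(r) = (5*(-3))² = (-15)² = 225)
L(E)/h = 225/(-799851) = 225*(-1/799851) = -75/266617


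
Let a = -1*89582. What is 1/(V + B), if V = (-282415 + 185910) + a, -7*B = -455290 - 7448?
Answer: -7/839871 ≈ -8.3346e-6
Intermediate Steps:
a = -89582
B = 462738/7 (B = -(-455290 - 7448)/7 = -⅐*(-462738) = 462738/7 ≈ 66105.)
V = -186087 (V = (-282415 + 185910) - 89582 = -96505 - 89582 = -186087)
1/(V + B) = 1/(-186087 + 462738/7) = 1/(-839871/7) = -7/839871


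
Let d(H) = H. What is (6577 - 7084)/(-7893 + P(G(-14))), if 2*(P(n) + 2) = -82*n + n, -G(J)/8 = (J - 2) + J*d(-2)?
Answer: 507/4007 ≈ 0.12653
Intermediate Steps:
G(J) = 16 + 8*J (G(J) = -8*((J - 2) + J*(-2)) = -8*((-2 + J) - 2*J) = -8*(-2 - J) = 16 + 8*J)
P(n) = -2 - 81*n/2 (P(n) = -2 + (-82*n + n)/2 = -2 + (-81*n)/2 = -2 - 81*n/2)
(6577 - 7084)/(-7893 + P(G(-14))) = (6577 - 7084)/(-7893 + (-2 - 81*(16 + 8*(-14))/2)) = -507/(-7893 + (-2 - 81*(16 - 112)/2)) = -507/(-7893 + (-2 - 81/2*(-96))) = -507/(-7893 + (-2 + 3888)) = -507/(-7893 + 3886) = -507/(-4007) = -507*(-1/4007) = 507/4007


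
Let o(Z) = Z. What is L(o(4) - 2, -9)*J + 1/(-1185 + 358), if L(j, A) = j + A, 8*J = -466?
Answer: 1348833/3308 ≈ 407.75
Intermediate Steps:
J = -233/4 (J = (1/8)*(-466) = -233/4 ≈ -58.250)
L(j, A) = A + j
L(o(4) - 2, -9)*J + 1/(-1185 + 358) = (-9 + (4 - 2))*(-233/4) + 1/(-1185 + 358) = (-9 + 2)*(-233/4) + 1/(-827) = -7*(-233/4) - 1/827 = 1631/4 - 1/827 = 1348833/3308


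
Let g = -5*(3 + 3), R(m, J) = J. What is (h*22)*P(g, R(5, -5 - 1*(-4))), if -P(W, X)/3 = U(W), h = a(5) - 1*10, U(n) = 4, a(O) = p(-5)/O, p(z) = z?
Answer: 2904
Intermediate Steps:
a(O) = -5/O
g = -30 (g = -5*6 = -30)
h = -11 (h = -5/5 - 1*10 = -5*⅕ - 10 = -1 - 10 = -11)
P(W, X) = -12 (P(W, X) = -3*4 = -12)
(h*22)*P(g, R(5, -5 - 1*(-4))) = -11*22*(-12) = -242*(-12) = 2904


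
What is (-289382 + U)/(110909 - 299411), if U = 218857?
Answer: 70525/188502 ≈ 0.37413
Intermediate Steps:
(-289382 + U)/(110909 - 299411) = (-289382 + 218857)/(110909 - 299411) = -70525/(-188502) = -70525*(-1/188502) = 70525/188502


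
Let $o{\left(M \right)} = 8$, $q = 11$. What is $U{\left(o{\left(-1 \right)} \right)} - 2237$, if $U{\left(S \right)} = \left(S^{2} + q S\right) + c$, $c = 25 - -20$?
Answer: $-2040$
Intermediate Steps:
$c = 45$ ($c = 25 + 20 = 45$)
$U{\left(S \right)} = 45 + S^{2} + 11 S$ ($U{\left(S \right)} = \left(S^{2} + 11 S\right) + 45 = 45 + S^{2} + 11 S$)
$U{\left(o{\left(-1 \right)} \right)} - 2237 = \left(45 + 8^{2} + 11 \cdot 8\right) - 2237 = \left(45 + 64 + 88\right) - 2237 = 197 - 2237 = -2040$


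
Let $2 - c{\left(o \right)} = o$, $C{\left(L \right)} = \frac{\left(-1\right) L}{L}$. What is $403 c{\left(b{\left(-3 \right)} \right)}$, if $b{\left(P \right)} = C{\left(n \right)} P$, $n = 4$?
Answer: $-403$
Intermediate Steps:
$C{\left(L \right)} = -1$
$b{\left(P \right)} = - P$
$c{\left(o \right)} = 2 - o$
$403 c{\left(b{\left(-3 \right)} \right)} = 403 \left(2 - \left(-1\right) \left(-3\right)\right) = 403 \left(2 - 3\right) = 403 \left(-1\right) = -403$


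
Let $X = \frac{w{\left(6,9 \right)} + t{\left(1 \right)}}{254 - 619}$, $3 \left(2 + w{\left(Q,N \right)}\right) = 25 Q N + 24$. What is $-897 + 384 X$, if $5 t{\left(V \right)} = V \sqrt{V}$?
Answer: $- \frac{2512929}{1825} \approx -1376.9$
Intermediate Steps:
$t{\left(V \right)} = \frac{V^{\frac{3}{2}}}{5}$ ($t{\left(V \right)} = \frac{V \sqrt{V}}{5} = \frac{V^{\frac{3}{2}}}{5}$)
$w{\left(Q,N \right)} = 6 + \frac{25 N Q}{3}$ ($w{\left(Q,N \right)} = -2 + \frac{25 Q N + 24}{3} = -2 + \frac{25 N Q + 24}{3} = -2 + \frac{24 + 25 N Q}{3} = -2 + \left(8 + \frac{25 N Q}{3}\right) = 6 + \frac{25 N Q}{3}$)
$X = - \frac{2281}{1825}$ ($X = \frac{\left(6 + \frac{25}{3} \cdot 9 \cdot 6\right) + \frac{1^{\frac{3}{2}}}{5}}{254 - 619} = \frac{\left(6 + 450\right) + \frac{1}{5} \cdot 1}{-365} = \left(456 + \frac{1}{5}\right) \left(- \frac{1}{365}\right) = \frac{2281}{5} \left(- \frac{1}{365}\right) = - \frac{2281}{1825} \approx -1.2499$)
$-897 + 384 X = -897 + 384 \left(- \frac{2281}{1825}\right) = -897 - \frac{875904}{1825} = - \frac{2512929}{1825}$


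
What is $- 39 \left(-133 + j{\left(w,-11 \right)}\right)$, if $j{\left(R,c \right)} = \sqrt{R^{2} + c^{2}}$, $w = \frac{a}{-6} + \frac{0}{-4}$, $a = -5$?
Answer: $5187 - \frac{13 \sqrt{4381}}{2} \approx 4756.8$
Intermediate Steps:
$w = \frac{5}{6}$ ($w = - \frac{5}{-6} + \frac{0}{-4} = \left(-5\right) \left(- \frac{1}{6}\right) + 0 \left(- \frac{1}{4}\right) = \frac{5}{6} + 0 = \frac{5}{6} \approx 0.83333$)
$- 39 \left(-133 + j{\left(w,-11 \right)}\right) = - 39 \left(-133 + \sqrt{\left(\frac{5}{6}\right)^{2} + \left(-11\right)^{2}}\right) = - 39 \left(-133 + \sqrt{\frac{25}{36} + 121}\right) = - 39 \left(-133 + \sqrt{\frac{4381}{36}}\right) = - 39 \left(-133 + \frac{\sqrt{4381}}{6}\right) = 5187 - \frac{13 \sqrt{4381}}{2}$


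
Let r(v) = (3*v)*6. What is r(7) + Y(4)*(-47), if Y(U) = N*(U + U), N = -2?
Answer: 878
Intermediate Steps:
r(v) = 18*v
Y(U) = -4*U (Y(U) = -2*(U + U) = -4*U)
r(7) + Y(4)*(-47) = 18*7 - 4*4*(-47) = 126 - 16*(-47) = 126 + 752 = 878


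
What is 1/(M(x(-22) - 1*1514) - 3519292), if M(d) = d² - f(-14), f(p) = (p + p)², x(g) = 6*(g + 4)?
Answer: -1/889192 ≈ -1.1246e-6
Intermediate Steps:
x(g) = 24 + 6*g (x(g) = 6*(4 + g) = 24 + 6*g)
f(p) = 4*p² (f(p) = (2*p)² = 4*p²)
M(d) = -784 + d² (M(d) = d² - 4*(-14)² = d² - 4*196 = d² - 1*784 = d² - 784 = -784 + d²)
1/(M(x(-22) - 1*1514) - 3519292) = 1/((-784 + ((24 + 6*(-22)) - 1*1514)²) - 3519292) = 1/((-784 + ((24 - 132) - 1514)²) - 3519292) = 1/((-784 + (-108 - 1514)²) - 3519292) = 1/((-784 + (-1622)²) - 3519292) = 1/((-784 + 2630884) - 3519292) = 1/(2630100 - 3519292) = 1/(-889192) = -1/889192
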